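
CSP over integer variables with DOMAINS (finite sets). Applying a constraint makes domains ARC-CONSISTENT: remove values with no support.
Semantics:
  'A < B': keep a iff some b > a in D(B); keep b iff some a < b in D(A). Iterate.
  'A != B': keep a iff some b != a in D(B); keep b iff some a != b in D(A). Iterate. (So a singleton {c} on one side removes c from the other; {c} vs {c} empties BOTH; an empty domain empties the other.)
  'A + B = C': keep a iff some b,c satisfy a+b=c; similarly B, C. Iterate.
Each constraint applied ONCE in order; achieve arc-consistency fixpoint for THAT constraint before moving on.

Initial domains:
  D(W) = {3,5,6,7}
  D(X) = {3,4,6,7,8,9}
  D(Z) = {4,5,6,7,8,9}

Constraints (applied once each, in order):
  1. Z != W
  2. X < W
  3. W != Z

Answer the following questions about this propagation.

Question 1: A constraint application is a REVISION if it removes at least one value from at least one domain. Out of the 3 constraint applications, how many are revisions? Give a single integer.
Constraint 1 (Z != W) on D(Z)={4,5,6,7,8,9} D(W)={3,5,6,7}: no change => not a revision
Constraint 2 (X < W) on D(X)={3,4,6,7,8,9} D(W)={3,5,6,7}: X {3,4,6,7,8,9}->{3,4,6}; W {3,5,6,7}->{5,6,7} => REVISION
Constraint 3 (W != Z) on D(W)={5,6,7} D(Z)={4,5,6,7,8,9}: no change => not a revision
Total revisions = 1

Answer: 1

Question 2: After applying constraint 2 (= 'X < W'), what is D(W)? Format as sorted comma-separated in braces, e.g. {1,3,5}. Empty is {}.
Constraint 1 (Z != W) on D(Z)={4,5,6,7,8,9} D(W)={3,5,6,7}: no change
Constraint 2 (X < W) on D(X)={3,4,6,7,8,9} D(W)={3,5,6,7}: X {3,4,6,7,8,9}->{3,4,6}; W {3,5,6,7}->{5,6,7}
So after constraint 2: D(W) = {5,6,7}

Answer: {5,6,7}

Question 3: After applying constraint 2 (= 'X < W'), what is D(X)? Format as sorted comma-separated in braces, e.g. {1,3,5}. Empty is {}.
Constraint 1 (Z != W) on D(Z)={4,5,6,7,8,9} D(W)={3,5,6,7}: no change
Constraint 2 (X < W) on D(X)={3,4,6,7,8,9} D(W)={3,5,6,7}: X {3,4,6,7,8,9}->{3,4,6}; W {3,5,6,7}->{5,6,7}
So after constraint 2: D(X) = {3,4,6}

Answer: {3,4,6}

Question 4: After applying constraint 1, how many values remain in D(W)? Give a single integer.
Answer: 4

Derivation:
Constraint 1 (Z != W) on D(Z)={4,5,6,7,8,9} D(W)={3,5,6,7}: no change
So after constraint 1: D(W)={3,5,6,7}, size = 4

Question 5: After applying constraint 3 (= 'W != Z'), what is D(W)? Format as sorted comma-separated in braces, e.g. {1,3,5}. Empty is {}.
Constraint 1 (Z != W) on D(Z)={4,5,6,7,8,9} D(W)={3,5,6,7}: no change
Constraint 2 (X < W) on D(X)={3,4,6,7,8,9} D(W)={3,5,6,7}: X {3,4,6,7,8,9}->{3,4,6}; W {3,5,6,7}->{5,6,7}
Constraint 3 (W != Z) on D(W)={5,6,7} D(Z)={4,5,6,7,8,9}: no change
So after constraint 3: D(W) = {5,6,7}

Answer: {5,6,7}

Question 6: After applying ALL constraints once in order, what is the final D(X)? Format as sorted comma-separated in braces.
Constraint 1 (Z != W) on D(Z)={4,5,6,7,8,9} D(W)={3,5,6,7}: no change
Constraint 2 (X < W) on D(X)={3,4,6,7,8,9} D(W)={3,5,6,7}: X {3,4,6,7,8,9}->{3,4,6}; W {3,5,6,7}->{5,6,7}
Constraint 3 (W != Z) on D(W)={5,6,7} D(Z)={4,5,6,7,8,9}: no change
So after all 3 constraints: D(X) = {3,4,6}

Answer: {3,4,6}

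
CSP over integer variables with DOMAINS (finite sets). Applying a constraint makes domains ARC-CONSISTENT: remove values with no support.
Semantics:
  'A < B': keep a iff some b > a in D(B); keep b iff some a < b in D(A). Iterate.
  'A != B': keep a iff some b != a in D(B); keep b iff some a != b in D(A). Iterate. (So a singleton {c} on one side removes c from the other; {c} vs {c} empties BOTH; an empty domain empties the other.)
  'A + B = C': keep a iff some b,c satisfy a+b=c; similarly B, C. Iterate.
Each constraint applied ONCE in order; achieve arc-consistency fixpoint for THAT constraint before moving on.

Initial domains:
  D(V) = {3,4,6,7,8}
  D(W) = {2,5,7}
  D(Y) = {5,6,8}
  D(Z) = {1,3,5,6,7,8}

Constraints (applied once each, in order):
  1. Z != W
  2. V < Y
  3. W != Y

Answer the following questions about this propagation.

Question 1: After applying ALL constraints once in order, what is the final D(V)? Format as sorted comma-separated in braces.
Constraint 1 (Z != W) on D(Z)={1,3,5,6,7,8} D(W)={2,5,7}: no change
Constraint 2 (V < Y) on D(V)={3,4,6,7,8} D(Y)={5,6,8}: V {3,4,6,7,8}->{3,4,6,7}
Constraint 3 (W != Y) on D(W)={2,5,7} D(Y)={5,6,8}: no change
So after all 3 constraints: D(V) = {3,4,6,7}

Answer: {3,4,6,7}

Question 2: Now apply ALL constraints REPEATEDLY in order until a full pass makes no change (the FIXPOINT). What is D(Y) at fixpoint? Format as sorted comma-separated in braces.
Answer: {5,6,8}

Derivation:
pass 0 (initial): D(Y)={5,6,8}
pass 1: V {3,4,6,7,8}->{3,4,6,7}
pass 2: no change
Fixpoint after 2 passes: D(Y) = {5,6,8}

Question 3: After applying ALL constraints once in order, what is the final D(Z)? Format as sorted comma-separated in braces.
Constraint 1 (Z != W) on D(Z)={1,3,5,6,7,8} D(W)={2,5,7}: no change
Constraint 2 (V < Y) on D(V)={3,4,6,7,8} D(Y)={5,6,8}: V {3,4,6,7,8}->{3,4,6,7}
Constraint 3 (W != Y) on D(W)={2,5,7} D(Y)={5,6,8}: no change
So after all 3 constraints: D(Z) = {1,3,5,6,7,8}

Answer: {1,3,5,6,7,8}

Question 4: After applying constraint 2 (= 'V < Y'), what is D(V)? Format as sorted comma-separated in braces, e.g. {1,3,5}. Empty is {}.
Answer: {3,4,6,7}

Derivation:
Constraint 1 (Z != W) on D(Z)={1,3,5,6,7,8} D(W)={2,5,7}: no change
Constraint 2 (V < Y) on D(V)={3,4,6,7,8} D(Y)={5,6,8}: V {3,4,6,7,8}->{3,4,6,7}
So after constraint 2: D(V) = {3,4,6,7}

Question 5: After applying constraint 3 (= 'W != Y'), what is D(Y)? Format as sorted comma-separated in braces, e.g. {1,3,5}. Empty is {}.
Answer: {5,6,8}

Derivation:
Constraint 1 (Z != W) on D(Z)={1,3,5,6,7,8} D(W)={2,5,7}: no change
Constraint 2 (V < Y) on D(V)={3,4,6,7,8} D(Y)={5,6,8}: V {3,4,6,7,8}->{3,4,6,7}
Constraint 3 (W != Y) on D(W)={2,5,7} D(Y)={5,6,8}: no change
So after constraint 3: D(Y) = {5,6,8}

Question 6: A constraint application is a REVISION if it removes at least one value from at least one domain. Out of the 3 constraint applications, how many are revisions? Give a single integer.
Constraint 1 (Z != W) on D(Z)={1,3,5,6,7,8} D(W)={2,5,7}: no change => not a revision
Constraint 2 (V < Y) on D(V)={3,4,6,7,8} D(Y)={5,6,8}: V {3,4,6,7,8}->{3,4,6,7} => REVISION
Constraint 3 (W != Y) on D(W)={2,5,7} D(Y)={5,6,8}: no change => not a revision
Total revisions = 1

Answer: 1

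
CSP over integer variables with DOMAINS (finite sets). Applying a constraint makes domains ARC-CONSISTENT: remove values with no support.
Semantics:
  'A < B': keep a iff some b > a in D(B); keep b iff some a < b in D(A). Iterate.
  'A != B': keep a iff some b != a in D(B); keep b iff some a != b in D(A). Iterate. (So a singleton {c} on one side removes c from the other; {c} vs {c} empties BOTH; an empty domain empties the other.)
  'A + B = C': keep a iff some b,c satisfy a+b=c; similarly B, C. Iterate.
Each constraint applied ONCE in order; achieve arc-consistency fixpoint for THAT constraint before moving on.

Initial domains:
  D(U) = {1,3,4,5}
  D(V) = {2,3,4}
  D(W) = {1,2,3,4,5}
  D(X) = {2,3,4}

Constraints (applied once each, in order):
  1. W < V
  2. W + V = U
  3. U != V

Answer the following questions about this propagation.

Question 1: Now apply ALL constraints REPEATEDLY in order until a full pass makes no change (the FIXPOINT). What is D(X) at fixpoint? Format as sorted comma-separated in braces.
pass 0 (initial): D(X)={2,3,4}
pass 1: U {1,3,4,5}->{3,4,5}; W {1,2,3,4,5}->{1,2,3}
pass 2: no change
Fixpoint after 2 passes: D(X) = {2,3,4}

Answer: {2,3,4}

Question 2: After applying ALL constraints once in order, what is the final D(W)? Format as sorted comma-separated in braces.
Answer: {1,2,3}

Derivation:
Constraint 1 (W < V) on D(W)={1,2,3,4,5} D(V)={2,3,4}: W {1,2,3,4,5}->{1,2,3}
Constraint 2 (W + V = U) on D(W)={1,2,3} D(V)={2,3,4} D(U)={1,3,4,5}: U {1,3,4,5}->{3,4,5}
Constraint 3 (U != V) on D(U)={3,4,5} D(V)={2,3,4}: no change
So after all 3 constraints: D(W) = {1,2,3}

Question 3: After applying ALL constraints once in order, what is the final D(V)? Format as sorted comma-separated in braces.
Answer: {2,3,4}

Derivation:
Constraint 1 (W < V) on D(W)={1,2,3,4,5} D(V)={2,3,4}: W {1,2,3,4,5}->{1,2,3}
Constraint 2 (W + V = U) on D(W)={1,2,3} D(V)={2,3,4} D(U)={1,3,4,5}: U {1,3,4,5}->{3,4,5}
Constraint 3 (U != V) on D(U)={3,4,5} D(V)={2,3,4}: no change
So after all 3 constraints: D(V) = {2,3,4}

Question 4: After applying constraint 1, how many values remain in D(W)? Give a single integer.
Answer: 3

Derivation:
Constraint 1 (W < V) on D(W)={1,2,3,4,5} D(V)={2,3,4}: W {1,2,3,4,5}->{1,2,3}
So after constraint 1: D(W)={1,2,3}, size = 3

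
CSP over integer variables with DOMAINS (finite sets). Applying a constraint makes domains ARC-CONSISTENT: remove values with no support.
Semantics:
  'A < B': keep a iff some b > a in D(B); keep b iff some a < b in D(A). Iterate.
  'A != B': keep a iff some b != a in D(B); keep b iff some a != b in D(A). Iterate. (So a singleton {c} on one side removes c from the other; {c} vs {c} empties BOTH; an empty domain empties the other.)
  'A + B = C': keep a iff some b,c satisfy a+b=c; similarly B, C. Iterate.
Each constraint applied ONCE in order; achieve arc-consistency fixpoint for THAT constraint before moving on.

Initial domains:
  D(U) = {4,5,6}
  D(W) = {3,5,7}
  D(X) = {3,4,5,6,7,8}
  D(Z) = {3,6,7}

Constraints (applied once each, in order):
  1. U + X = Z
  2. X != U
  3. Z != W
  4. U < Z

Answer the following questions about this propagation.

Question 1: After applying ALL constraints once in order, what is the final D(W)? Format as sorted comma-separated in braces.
Answer: {3,5}

Derivation:
Constraint 1 (U + X = Z) on D(U)={4,5,6} D(X)={3,4,5,6,7,8} D(Z)={3,6,7}: U {4,5,6}->{4}; X {3,4,5,6,7,8}->{3}; Z {3,6,7}->{7}
Constraint 2 (X != U) on D(X)={3} D(U)={4}: no change
Constraint 3 (Z != W) on D(Z)={7} D(W)={3,5,7}: W {3,5,7}->{3,5}
Constraint 4 (U < Z) on D(U)={4} D(Z)={7}: no change
So after all 4 constraints: D(W) = {3,5}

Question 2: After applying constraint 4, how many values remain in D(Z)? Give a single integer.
Constraint 1 (U + X = Z) on D(U)={4,5,6} D(X)={3,4,5,6,7,8} D(Z)={3,6,7}: U {4,5,6}->{4}; X {3,4,5,6,7,8}->{3}; Z {3,6,7}->{7}
Constraint 2 (X != U) on D(X)={3} D(U)={4}: no change
Constraint 3 (Z != W) on D(Z)={7} D(W)={3,5,7}: W {3,5,7}->{3,5}
Constraint 4 (U < Z) on D(U)={4} D(Z)={7}: no change
So after constraint 4: D(Z)={7}, size = 1

Answer: 1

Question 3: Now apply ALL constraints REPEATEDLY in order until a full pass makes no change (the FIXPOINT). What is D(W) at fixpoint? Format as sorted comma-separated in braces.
pass 0 (initial): D(W)={3,5,7}
pass 1: U {4,5,6}->{4}; W {3,5,7}->{3,5}; X {3,4,5,6,7,8}->{3}; Z {3,6,7}->{7}
pass 2: no change
Fixpoint after 2 passes: D(W) = {3,5}

Answer: {3,5}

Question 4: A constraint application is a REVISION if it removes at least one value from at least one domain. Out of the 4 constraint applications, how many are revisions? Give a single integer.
Constraint 1 (U + X = Z) on D(U)={4,5,6} D(X)={3,4,5,6,7,8} D(Z)={3,6,7}: U {4,5,6}->{4}; X {3,4,5,6,7,8}->{3}; Z {3,6,7}->{7} => REVISION
Constraint 2 (X != U) on D(X)={3} D(U)={4}: no change => not a revision
Constraint 3 (Z != W) on D(Z)={7} D(W)={3,5,7}: W {3,5,7}->{3,5} => REVISION
Constraint 4 (U < Z) on D(U)={4} D(Z)={7}: no change => not a revision
Total revisions = 2

Answer: 2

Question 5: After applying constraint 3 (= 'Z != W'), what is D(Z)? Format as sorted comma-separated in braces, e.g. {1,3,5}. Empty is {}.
Constraint 1 (U + X = Z) on D(U)={4,5,6} D(X)={3,4,5,6,7,8} D(Z)={3,6,7}: U {4,5,6}->{4}; X {3,4,5,6,7,8}->{3}; Z {3,6,7}->{7}
Constraint 2 (X != U) on D(X)={3} D(U)={4}: no change
Constraint 3 (Z != W) on D(Z)={7} D(W)={3,5,7}: W {3,5,7}->{3,5}
So after constraint 3: D(Z) = {7}

Answer: {7}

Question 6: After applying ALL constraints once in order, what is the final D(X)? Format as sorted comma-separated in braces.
Constraint 1 (U + X = Z) on D(U)={4,5,6} D(X)={3,4,5,6,7,8} D(Z)={3,6,7}: U {4,5,6}->{4}; X {3,4,5,6,7,8}->{3}; Z {3,6,7}->{7}
Constraint 2 (X != U) on D(X)={3} D(U)={4}: no change
Constraint 3 (Z != W) on D(Z)={7} D(W)={3,5,7}: W {3,5,7}->{3,5}
Constraint 4 (U < Z) on D(U)={4} D(Z)={7}: no change
So after all 4 constraints: D(X) = {3}

Answer: {3}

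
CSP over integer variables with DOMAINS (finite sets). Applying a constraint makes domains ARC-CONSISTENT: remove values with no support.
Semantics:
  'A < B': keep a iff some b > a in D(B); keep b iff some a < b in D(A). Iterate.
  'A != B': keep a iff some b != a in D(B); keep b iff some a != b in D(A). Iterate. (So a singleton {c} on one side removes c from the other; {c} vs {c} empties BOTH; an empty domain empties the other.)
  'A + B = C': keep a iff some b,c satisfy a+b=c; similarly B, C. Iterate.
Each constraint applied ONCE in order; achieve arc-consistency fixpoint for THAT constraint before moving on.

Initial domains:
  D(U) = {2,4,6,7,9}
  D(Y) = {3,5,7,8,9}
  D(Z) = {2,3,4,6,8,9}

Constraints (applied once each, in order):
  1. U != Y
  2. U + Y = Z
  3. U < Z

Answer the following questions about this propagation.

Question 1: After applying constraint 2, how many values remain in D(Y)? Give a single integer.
Constraint 1 (U != Y) on D(U)={2,4,6,7,9} D(Y)={3,5,7,8,9}: no change
Constraint 2 (U + Y = Z) on D(U)={2,4,6,7,9} D(Y)={3,5,7,8,9} D(Z)={2,3,4,6,8,9}: U {2,4,6,7,9}->{2,4,6}; Y {3,5,7,8,9}->{3,5,7}; Z {2,3,4,6,8,9}->{9}
So after constraint 2: D(Y)={3,5,7}, size = 3

Answer: 3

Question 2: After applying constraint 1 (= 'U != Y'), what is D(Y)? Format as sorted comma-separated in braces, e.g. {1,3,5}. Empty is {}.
Constraint 1 (U != Y) on D(U)={2,4,6,7,9} D(Y)={3,5,7,8,9}: no change
So after constraint 1: D(Y) = {3,5,7,8,9}

Answer: {3,5,7,8,9}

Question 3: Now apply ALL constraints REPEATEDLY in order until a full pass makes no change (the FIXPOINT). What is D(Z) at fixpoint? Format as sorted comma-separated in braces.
Answer: {9}

Derivation:
pass 0 (initial): D(Z)={2,3,4,6,8,9}
pass 1: U {2,4,6,7,9}->{2,4,6}; Y {3,5,7,8,9}->{3,5,7}; Z {2,3,4,6,8,9}->{9}
pass 2: no change
Fixpoint after 2 passes: D(Z) = {9}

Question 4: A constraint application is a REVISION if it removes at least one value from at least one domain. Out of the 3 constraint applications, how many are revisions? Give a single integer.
Answer: 1

Derivation:
Constraint 1 (U != Y) on D(U)={2,4,6,7,9} D(Y)={3,5,7,8,9}: no change => not a revision
Constraint 2 (U + Y = Z) on D(U)={2,4,6,7,9} D(Y)={3,5,7,8,9} D(Z)={2,3,4,6,8,9}: U {2,4,6,7,9}->{2,4,6}; Y {3,5,7,8,9}->{3,5,7}; Z {2,3,4,6,8,9}->{9} => REVISION
Constraint 3 (U < Z) on D(U)={2,4,6} D(Z)={9}: no change => not a revision
Total revisions = 1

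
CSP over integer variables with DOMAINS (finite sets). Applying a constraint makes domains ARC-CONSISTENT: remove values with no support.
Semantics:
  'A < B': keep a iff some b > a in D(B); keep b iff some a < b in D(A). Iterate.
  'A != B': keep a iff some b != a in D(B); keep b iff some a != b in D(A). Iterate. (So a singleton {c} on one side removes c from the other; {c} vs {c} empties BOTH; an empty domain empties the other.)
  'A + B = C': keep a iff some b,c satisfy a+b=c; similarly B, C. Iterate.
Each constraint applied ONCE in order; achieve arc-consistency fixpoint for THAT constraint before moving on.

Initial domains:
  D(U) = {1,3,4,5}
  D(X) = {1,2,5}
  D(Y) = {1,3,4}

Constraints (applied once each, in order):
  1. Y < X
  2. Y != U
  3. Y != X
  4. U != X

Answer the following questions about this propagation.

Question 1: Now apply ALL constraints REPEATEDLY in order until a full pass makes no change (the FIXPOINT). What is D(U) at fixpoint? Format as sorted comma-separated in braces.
Answer: {1,3,4,5}

Derivation:
pass 0 (initial): D(U)={1,3,4,5}
pass 1: X {1,2,5}->{2,5}
pass 2: no change
Fixpoint after 2 passes: D(U) = {1,3,4,5}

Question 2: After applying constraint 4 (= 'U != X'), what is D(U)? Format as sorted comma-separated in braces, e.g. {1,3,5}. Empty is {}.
Constraint 1 (Y < X) on D(Y)={1,3,4} D(X)={1,2,5}: X {1,2,5}->{2,5}
Constraint 2 (Y != U) on D(Y)={1,3,4} D(U)={1,3,4,5}: no change
Constraint 3 (Y != X) on D(Y)={1,3,4} D(X)={2,5}: no change
Constraint 4 (U != X) on D(U)={1,3,4,5} D(X)={2,5}: no change
So after constraint 4: D(U) = {1,3,4,5}

Answer: {1,3,4,5}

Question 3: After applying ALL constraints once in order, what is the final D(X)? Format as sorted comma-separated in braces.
Constraint 1 (Y < X) on D(Y)={1,3,4} D(X)={1,2,5}: X {1,2,5}->{2,5}
Constraint 2 (Y != U) on D(Y)={1,3,4} D(U)={1,3,4,5}: no change
Constraint 3 (Y != X) on D(Y)={1,3,4} D(X)={2,5}: no change
Constraint 4 (U != X) on D(U)={1,3,4,5} D(X)={2,5}: no change
So after all 4 constraints: D(X) = {2,5}

Answer: {2,5}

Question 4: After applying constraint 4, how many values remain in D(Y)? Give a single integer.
Answer: 3

Derivation:
Constraint 1 (Y < X) on D(Y)={1,3,4} D(X)={1,2,5}: X {1,2,5}->{2,5}
Constraint 2 (Y != U) on D(Y)={1,3,4} D(U)={1,3,4,5}: no change
Constraint 3 (Y != X) on D(Y)={1,3,4} D(X)={2,5}: no change
Constraint 4 (U != X) on D(U)={1,3,4,5} D(X)={2,5}: no change
So after constraint 4: D(Y)={1,3,4}, size = 3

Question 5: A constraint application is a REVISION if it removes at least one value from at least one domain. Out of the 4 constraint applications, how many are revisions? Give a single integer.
Answer: 1

Derivation:
Constraint 1 (Y < X) on D(Y)={1,3,4} D(X)={1,2,5}: X {1,2,5}->{2,5} => REVISION
Constraint 2 (Y != U) on D(Y)={1,3,4} D(U)={1,3,4,5}: no change => not a revision
Constraint 3 (Y != X) on D(Y)={1,3,4} D(X)={2,5}: no change => not a revision
Constraint 4 (U != X) on D(U)={1,3,4,5} D(X)={2,5}: no change => not a revision
Total revisions = 1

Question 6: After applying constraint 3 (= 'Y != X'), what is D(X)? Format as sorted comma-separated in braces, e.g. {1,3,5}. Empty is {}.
Answer: {2,5}

Derivation:
Constraint 1 (Y < X) on D(Y)={1,3,4} D(X)={1,2,5}: X {1,2,5}->{2,5}
Constraint 2 (Y != U) on D(Y)={1,3,4} D(U)={1,3,4,5}: no change
Constraint 3 (Y != X) on D(Y)={1,3,4} D(X)={2,5}: no change
So after constraint 3: D(X) = {2,5}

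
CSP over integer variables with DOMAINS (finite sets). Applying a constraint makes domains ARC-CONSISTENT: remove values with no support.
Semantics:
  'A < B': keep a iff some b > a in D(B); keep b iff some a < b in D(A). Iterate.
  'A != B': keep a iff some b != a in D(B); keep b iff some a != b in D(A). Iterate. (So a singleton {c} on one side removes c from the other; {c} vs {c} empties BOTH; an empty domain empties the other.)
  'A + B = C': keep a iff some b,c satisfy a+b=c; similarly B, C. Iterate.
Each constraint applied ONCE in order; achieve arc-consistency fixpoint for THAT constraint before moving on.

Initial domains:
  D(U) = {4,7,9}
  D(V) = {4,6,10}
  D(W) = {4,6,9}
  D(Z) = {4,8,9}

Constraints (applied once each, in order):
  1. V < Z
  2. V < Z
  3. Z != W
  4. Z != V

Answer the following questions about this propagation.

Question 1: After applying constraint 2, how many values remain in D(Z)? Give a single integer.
Answer: 2

Derivation:
Constraint 1 (V < Z) on D(V)={4,6,10} D(Z)={4,8,9}: V {4,6,10}->{4,6}; Z {4,8,9}->{8,9}
Constraint 2 (V < Z) on D(V)={4,6} D(Z)={8,9}: no change
So after constraint 2: D(Z)={8,9}, size = 2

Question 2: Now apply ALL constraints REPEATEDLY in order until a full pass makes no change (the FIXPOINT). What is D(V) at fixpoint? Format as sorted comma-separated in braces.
Answer: {4,6}

Derivation:
pass 0 (initial): D(V)={4,6,10}
pass 1: V {4,6,10}->{4,6}; Z {4,8,9}->{8,9}
pass 2: no change
Fixpoint after 2 passes: D(V) = {4,6}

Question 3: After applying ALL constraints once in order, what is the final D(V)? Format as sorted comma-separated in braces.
Constraint 1 (V < Z) on D(V)={4,6,10} D(Z)={4,8,9}: V {4,6,10}->{4,6}; Z {4,8,9}->{8,9}
Constraint 2 (V < Z) on D(V)={4,6} D(Z)={8,9}: no change
Constraint 3 (Z != W) on D(Z)={8,9} D(W)={4,6,9}: no change
Constraint 4 (Z != V) on D(Z)={8,9} D(V)={4,6}: no change
So after all 4 constraints: D(V) = {4,6}

Answer: {4,6}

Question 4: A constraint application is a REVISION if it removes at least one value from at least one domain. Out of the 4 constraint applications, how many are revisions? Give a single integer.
Constraint 1 (V < Z) on D(V)={4,6,10} D(Z)={4,8,9}: V {4,6,10}->{4,6}; Z {4,8,9}->{8,9} => REVISION
Constraint 2 (V < Z) on D(V)={4,6} D(Z)={8,9}: no change => not a revision
Constraint 3 (Z != W) on D(Z)={8,9} D(W)={4,6,9}: no change => not a revision
Constraint 4 (Z != V) on D(Z)={8,9} D(V)={4,6}: no change => not a revision
Total revisions = 1

Answer: 1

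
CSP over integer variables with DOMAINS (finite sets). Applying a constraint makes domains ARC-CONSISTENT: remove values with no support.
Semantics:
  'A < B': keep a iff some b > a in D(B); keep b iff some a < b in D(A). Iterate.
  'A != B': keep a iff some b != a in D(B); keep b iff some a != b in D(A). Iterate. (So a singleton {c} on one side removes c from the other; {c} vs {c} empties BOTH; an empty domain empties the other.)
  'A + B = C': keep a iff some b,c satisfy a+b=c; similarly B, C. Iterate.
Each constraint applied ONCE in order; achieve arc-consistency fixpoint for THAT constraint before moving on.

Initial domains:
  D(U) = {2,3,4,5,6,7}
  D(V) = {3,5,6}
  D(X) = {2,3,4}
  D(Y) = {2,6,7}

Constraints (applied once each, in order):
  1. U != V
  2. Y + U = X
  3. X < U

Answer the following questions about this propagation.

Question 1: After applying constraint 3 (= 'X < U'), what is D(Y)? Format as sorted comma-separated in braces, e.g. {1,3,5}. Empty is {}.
Answer: {2}

Derivation:
Constraint 1 (U != V) on D(U)={2,3,4,5,6,7} D(V)={3,5,6}: no change
Constraint 2 (Y + U = X) on D(Y)={2,6,7} D(U)={2,3,4,5,6,7} D(X)={2,3,4}: Y {2,6,7}->{2}; U {2,3,4,5,6,7}->{2}; X {2,3,4}->{4}
Constraint 3 (X < U) on D(X)={4} D(U)={2}: X {4}->{}; U {2}->{}
So after constraint 3: D(Y) = {2}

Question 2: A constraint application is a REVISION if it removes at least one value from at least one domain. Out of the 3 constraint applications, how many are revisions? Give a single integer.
Answer: 2

Derivation:
Constraint 1 (U != V) on D(U)={2,3,4,5,6,7} D(V)={3,5,6}: no change => not a revision
Constraint 2 (Y + U = X) on D(Y)={2,6,7} D(U)={2,3,4,5,6,7} D(X)={2,3,4}: Y {2,6,7}->{2}; U {2,3,4,5,6,7}->{2}; X {2,3,4}->{4} => REVISION
Constraint 3 (X < U) on D(X)={4} D(U)={2}: X {4}->{}; U {2}->{} => REVISION
Total revisions = 2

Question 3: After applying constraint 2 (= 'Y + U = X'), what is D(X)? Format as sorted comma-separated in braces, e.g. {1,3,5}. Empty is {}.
Answer: {4}

Derivation:
Constraint 1 (U != V) on D(U)={2,3,4,5,6,7} D(V)={3,5,6}: no change
Constraint 2 (Y + U = X) on D(Y)={2,6,7} D(U)={2,3,4,5,6,7} D(X)={2,3,4}: Y {2,6,7}->{2}; U {2,3,4,5,6,7}->{2}; X {2,3,4}->{4}
So after constraint 2: D(X) = {4}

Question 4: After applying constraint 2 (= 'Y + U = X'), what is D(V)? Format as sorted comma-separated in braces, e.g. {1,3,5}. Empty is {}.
Constraint 1 (U != V) on D(U)={2,3,4,5,6,7} D(V)={3,5,6}: no change
Constraint 2 (Y + U = X) on D(Y)={2,6,7} D(U)={2,3,4,5,6,7} D(X)={2,3,4}: Y {2,6,7}->{2}; U {2,3,4,5,6,7}->{2}; X {2,3,4}->{4}
So after constraint 2: D(V) = {3,5,6}

Answer: {3,5,6}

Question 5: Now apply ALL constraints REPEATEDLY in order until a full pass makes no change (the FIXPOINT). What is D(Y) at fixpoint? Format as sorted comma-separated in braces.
Answer: {}

Derivation:
pass 0 (initial): D(Y)={2,6,7}
pass 1: U {2,3,4,5,6,7}->{}; X {2,3,4}->{}; Y {2,6,7}->{2}
pass 2: V {3,5,6}->{}; Y {2}->{}
pass 3: no change
Fixpoint after 3 passes: D(Y) = {}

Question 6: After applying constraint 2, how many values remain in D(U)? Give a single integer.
Answer: 1

Derivation:
Constraint 1 (U != V) on D(U)={2,3,4,5,6,7} D(V)={3,5,6}: no change
Constraint 2 (Y + U = X) on D(Y)={2,6,7} D(U)={2,3,4,5,6,7} D(X)={2,3,4}: Y {2,6,7}->{2}; U {2,3,4,5,6,7}->{2}; X {2,3,4}->{4}
So after constraint 2: D(U)={2}, size = 1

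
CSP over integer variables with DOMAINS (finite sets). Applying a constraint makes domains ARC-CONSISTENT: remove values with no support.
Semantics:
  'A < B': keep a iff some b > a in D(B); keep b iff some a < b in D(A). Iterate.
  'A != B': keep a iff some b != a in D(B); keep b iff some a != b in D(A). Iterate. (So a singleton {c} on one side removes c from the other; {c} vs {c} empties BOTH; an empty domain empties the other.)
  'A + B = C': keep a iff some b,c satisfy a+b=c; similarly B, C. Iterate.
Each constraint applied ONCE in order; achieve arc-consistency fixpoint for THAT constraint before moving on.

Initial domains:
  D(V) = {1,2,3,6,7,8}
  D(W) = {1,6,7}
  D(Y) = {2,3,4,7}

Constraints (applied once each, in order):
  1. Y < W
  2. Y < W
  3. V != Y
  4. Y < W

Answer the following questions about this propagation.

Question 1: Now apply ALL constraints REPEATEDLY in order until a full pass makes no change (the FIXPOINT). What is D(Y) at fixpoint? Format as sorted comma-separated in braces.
pass 0 (initial): D(Y)={2,3,4,7}
pass 1: W {1,6,7}->{6,7}; Y {2,3,4,7}->{2,3,4}
pass 2: no change
Fixpoint after 2 passes: D(Y) = {2,3,4}

Answer: {2,3,4}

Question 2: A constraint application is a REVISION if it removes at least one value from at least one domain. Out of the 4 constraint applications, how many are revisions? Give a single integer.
Answer: 1

Derivation:
Constraint 1 (Y < W) on D(Y)={2,3,4,7} D(W)={1,6,7}: Y {2,3,4,7}->{2,3,4}; W {1,6,7}->{6,7} => REVISION
Constraint 2 (Y < W) on D(Y)={2,3,4} D(W)={6,7}: no change => not a revision
Constraint 3 (V != Y) on D(V)={1,2,3,6,7,8} D(Y)={2,3,4}: no change => not a revision
Constraint 4 (Y < W) on D(Y)={2,3,4} D(W)={6,7}: no change => not a revision
Total revisions = 1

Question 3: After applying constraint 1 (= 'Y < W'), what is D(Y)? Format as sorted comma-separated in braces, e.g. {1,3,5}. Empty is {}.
Answer: {2,3,4}

Derivation:
Constraint 1 (Y < W) on D(Y)={2,3,4,7} D(W)={1,6,7}: Y {2,3,4,7}->{2,3,4}; W {1,6,7}->{6,7}
So after constraint 1: D(Y) = {2,3,4}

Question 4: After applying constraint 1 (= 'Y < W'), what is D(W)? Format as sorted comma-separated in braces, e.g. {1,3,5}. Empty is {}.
Answer: {6,7}

Derivation:
Constraint 1 (Y < W) on D(Y)={2,3,4,7} D(W)={1,6,7}: Y {2,3,4,7}->{2,3,4}; W {1,6,7}->{6,7}
So after constraint 1: D(W) = {6,7}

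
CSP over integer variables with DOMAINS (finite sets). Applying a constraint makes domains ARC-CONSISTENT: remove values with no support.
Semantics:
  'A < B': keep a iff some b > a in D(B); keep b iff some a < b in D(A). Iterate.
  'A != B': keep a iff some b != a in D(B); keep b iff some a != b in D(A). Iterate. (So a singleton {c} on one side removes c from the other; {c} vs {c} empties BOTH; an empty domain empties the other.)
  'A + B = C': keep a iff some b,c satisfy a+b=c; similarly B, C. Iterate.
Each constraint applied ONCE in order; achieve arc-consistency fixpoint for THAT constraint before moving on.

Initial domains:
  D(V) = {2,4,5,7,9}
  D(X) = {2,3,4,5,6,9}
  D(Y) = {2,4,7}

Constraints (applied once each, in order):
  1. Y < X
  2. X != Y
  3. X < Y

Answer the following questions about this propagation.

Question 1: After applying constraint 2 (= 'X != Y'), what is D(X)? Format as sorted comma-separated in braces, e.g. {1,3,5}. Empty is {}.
Answer: {3,4,5,6,9}

Derivation:
Constraint 1 (Y < X) on D(Y)={2,4,7} D(X)={2,3,4,5,6,9}: X {2,3,4,5,6,9}->{3,4,5,6,9}
Constraint 2 (X != Y) on D(X)={3,4,5,6,9} D(Y)={2,4,7}: no change
So after constraint 2: D(X) = {3,4,5,6,9}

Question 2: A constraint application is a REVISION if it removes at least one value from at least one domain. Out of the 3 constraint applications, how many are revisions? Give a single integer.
Constraint 1 (Y < X) on D(Y)={2,4,7} D(X)={2,3,4,5,6,9}: X {2,3,4,5,6,9}->{3,4,5,6,9} => REVISION
Constraint 2 (X != Y) on D(X)={3,4,5,6,9} D(Y)={2,4,7}: no change => not a revision
Constraint 3 (X < Y) on D(X)={3,4,5,6,9} D(Y)={2,4,7}: X {3,4,5,6,9}->{3,4,5,6}; Y {2,4,7}->{4,7} => REVISION
Total revisions = 2

Answer: 2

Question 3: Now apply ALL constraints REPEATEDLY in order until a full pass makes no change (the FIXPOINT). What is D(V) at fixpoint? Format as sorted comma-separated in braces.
Answer: {2,4,5,7,9}

Derivation:
pass 0 (initial): D(V)={2,4,5,7,9}
pass 1: X {2,3,4,5,6,9}->{3,4,5,6}; Y {2,4,7}->{4,7}
pass 2: X {3,4,5,6}->{}; Y {4,7}->{}
pass 3: no change
Fixpoint after 3 passes: D(V) = {2,4,5,7,9}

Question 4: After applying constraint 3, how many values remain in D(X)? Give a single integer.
Constraint 1 (Y < X) on D(Y)={2,4,7} D(X)={2,3,4,5,6,9}: X {2,3,4,5,6,9}->{3,4,5,6,9}
Constraint 2 (X != Y) on D(X)={3,4,5,6,9} D(Y)={2,4,7}: no change
Constraint 3 (X < Y) on D(X)={3,4,5,6,9} D(Y)={2,4,7}: X {3,4,5,6,9}->{3,4,5,6}; Y {2,4,7}->{4,7}
So after constraint 3: D(X)={3,4,5,6}, size = 4

Answer: 4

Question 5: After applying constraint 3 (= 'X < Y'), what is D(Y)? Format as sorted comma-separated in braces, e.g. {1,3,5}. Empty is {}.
Answer: {4,7}

Derivation:
Constraint 1 (Y < X) on D(Y)={2,4,7} D(X)={2,3,4,5,6,9}: X {2,3,4,5,6,9}->{3,4,5,6,9}
Constraint 2 (X != Y) on D(X)={3,4,5,6,9} D(Y)={2,4,7}: no change
Constraint 3 (X < Y) on D(X)={3,4,5,6,9} D(Y)={2,4,7}: X {3,4,5,6,9}->{3,4,5,6}; Y {2,4,7}->{4,7}
So after constraint 3: D(Y) = {4,7}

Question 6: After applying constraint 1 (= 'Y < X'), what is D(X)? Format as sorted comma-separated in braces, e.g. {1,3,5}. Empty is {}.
Answer: {3,4,5,6,9}

Derivation:
Constraint 1 (Y < X) on D(Y)={2,4,7} D(X)={2,3,4,5,6,9}: X {2,3,4,5,6,9}->{3,4,5,6,9}
So after constraint 1: D(X) = {3,4,5,6,9}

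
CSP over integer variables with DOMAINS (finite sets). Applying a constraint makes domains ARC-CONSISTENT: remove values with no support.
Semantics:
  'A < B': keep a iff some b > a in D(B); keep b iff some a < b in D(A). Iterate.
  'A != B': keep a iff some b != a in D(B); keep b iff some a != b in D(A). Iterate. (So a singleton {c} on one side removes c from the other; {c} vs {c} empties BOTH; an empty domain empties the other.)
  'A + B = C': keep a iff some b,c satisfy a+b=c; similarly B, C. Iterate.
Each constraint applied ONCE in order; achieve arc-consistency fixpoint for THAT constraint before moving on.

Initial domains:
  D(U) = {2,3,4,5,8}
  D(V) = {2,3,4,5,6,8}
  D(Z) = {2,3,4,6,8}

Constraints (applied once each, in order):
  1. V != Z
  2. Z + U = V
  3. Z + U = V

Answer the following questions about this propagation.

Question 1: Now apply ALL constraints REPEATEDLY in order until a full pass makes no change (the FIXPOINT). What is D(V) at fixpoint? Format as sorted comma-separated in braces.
pass 0 (initial): D(V)={2,3,4,5,6,8}
pass 1: U {2,3,4,5,8}->{2,3,4,5}; V {2,3,4,5,6,8}->{4,5,6,8}; Z {2,3,4,6,8}->{2,3,4,6}
pass 2: no change
Fixpoint after 2 passes: D(V) = {4,5,6,8}

Answer: {4,5,6,8}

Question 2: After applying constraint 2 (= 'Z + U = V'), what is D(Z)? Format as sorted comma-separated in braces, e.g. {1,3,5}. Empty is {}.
Answer: {2,3,4,6}

Derivation:
Constraint 1 (V != Z) on D(V)={2,3,4,5,6,8} D(Z)={2,3,4,6,8}: no change
Constraint 2 (Z + U = V) on D(Z)={2,3,4,6,8} D(U)={2,3,4,5,8} D(V)={2,3,4,5,6,8}: Z {2,3,4,6,8}->{2,3,4,6}; U {2,3,4,5,8}->{2,3,4,5}; V {2,3,4,5,6,8}->{4,5,6,8}
So after constraint 2: D(Z) = {2,3,4,6}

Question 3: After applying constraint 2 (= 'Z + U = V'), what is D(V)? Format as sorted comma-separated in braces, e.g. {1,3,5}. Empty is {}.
Answer: {4,5,6,8}

Derivation:
Constraint 1 (V != Z) on D(V)={2,3,4,5,6,8} D(Z)={2,3,4,6,8}: no change
Constraint 2 (Z + U = V) on D(Z)={2,3,4,6,8} D(U)={2,3,4,5,8} D(V)={2,3,4,5,6,8}: Z {2,3,4,6,8}->{2,3,4,6}; U {2,3,4,5,8}->{2,3,4,5}; V {2,3,4,5,6,8}->{4,5,6,8}
So after constraint 2: D(V) = {4,5,6,8}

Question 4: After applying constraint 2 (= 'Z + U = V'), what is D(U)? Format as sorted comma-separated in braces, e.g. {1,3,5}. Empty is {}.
Constraint 1 (V != Z) on D(V)={2,3,4,5,6,8} D(Z)={2,3,4,6,8}: no change
Constraint 2 (Z + U = V) on D(Z)={2,3,4,6,8} D(U)={2,3,4,5,8} D(V)={2,3,4,5,6,8}: Z {2,3,4,6,8}->{2,3,4,6}; U {2,3,4,5,8}->{2,3,4,5}; V {2,3,4,5,6,8}->{4,5,6,8}
So after constraint 2: D(U) = {2,3,4,5}

Answer: {2,3,4,5}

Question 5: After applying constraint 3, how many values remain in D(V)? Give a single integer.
Answer: 4

Derivation:
Constraint 1 (V != Z) on D(V)={2,3,4,5,6,8} D(Z)={2,3,4,6,8}: no change
Constraint 2 (Z + U = V) on D(Z)={2,3,4,6,8} D(U)={2,3,4,5,8} D(V)={2,3,4,5,6,8}: Z {2,3,4,6,8}->{2,3,4,6}; U {2,3,4,5,8}->{2,3,4,5}; V {2,3,4,5,6,8}->{4,5,6,8}
Constraint 3 (Z + U = V) on D(Z)={2,3,4,6} D(U)={2,3,4,5} D(V)={4,5,6,8}: no change
So after constraint 3: D(V)={4,5,6,8}, size = 4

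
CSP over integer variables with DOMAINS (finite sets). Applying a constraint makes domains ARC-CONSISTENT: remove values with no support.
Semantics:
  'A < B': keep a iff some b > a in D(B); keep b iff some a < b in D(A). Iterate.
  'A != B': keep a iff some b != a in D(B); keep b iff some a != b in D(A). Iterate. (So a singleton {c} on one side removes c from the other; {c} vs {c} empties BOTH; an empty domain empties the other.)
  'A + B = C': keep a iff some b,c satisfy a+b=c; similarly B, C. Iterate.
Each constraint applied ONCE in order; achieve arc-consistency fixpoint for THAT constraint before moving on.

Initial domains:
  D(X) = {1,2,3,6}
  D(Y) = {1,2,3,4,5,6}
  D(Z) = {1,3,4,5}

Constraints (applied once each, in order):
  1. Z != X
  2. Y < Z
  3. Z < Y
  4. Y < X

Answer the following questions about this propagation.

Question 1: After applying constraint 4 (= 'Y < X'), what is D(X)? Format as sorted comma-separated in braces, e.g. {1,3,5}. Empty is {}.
Constraint 1 (Z != X) on D(Z)={1,3,4,5} D(X)={1,2,3,6}: no change
Constraint 2 (Y < Z) on D(Y)={1,2,3,4,5,6} D(Z)={1,3,4,5}: Y {1,2,3,4,5,6}->{1,2,3,4}; Z {1,3,4,5}->{3,4,5}
Constraint 3 (Z < Y) on D(Z)={3,4,5} D(Y)={1,2,3,4}: Z {3,4,5}->{3}; Y {1,2,3,4}->{4}
Constraint 4 (Y < X) on D(Y)={4} D(X)={1,2,3,6}: X {1,2,3,6}->{6}
So after constraint 4: D(X) = {6}

Answer: {6}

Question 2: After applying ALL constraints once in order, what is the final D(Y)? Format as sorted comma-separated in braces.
Answer: {4}

Derivation:
Constraint 1 (Z != X) on D(Z)={1,3,4,5} D(X)={1,2,3,6}: no change
Constraint 2 (Y < Z) on D(Y)={1,2,3,4,5,6} D(Z)={1,3,4,5}: Y {1,2,3,4,5,6}->{1,2,3,4}; Z {1,3,4,5}->{3,4,5}
Constraint 3 (Z < Y) on D(Z)={3,4,5} D(Y)={1,2,3,4}: Z {3,4,5}->{3}; Y {1,2,3,4}->{4}
Constraint 4 (Y < X) on D(Y)={4} D(X)={1,2,3,6}: X {1,2,3,6}->{6}
So after all 4 constraints: D(Y) = {4}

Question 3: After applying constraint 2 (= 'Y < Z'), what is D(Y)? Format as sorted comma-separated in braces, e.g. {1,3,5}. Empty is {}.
Answer: {1,2,3,4}

Derivation:
Constraint 1 (Z != X) on D(Z)={1,3,4,5} D(X)={1,2,3,6}: no change
Constraint 2 (Y < Z) on D(Y)={1,2,3,4,5,6} D(Z)={1,3,4,5}: Y {1,2,3,4,5,6}->{1,2,3,4}; Z {1,3,4,5}->{3,4,5}
So after constraint 2: D(Y) = {1,2,3,4}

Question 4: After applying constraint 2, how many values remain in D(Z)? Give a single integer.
Constraint 1 (Z != X) on D(Z)={1,3,4,5} D(X)={1,2,3,6}: no change
Constraint 2 (Y < Z) on D(Y)={1,2,3,4,5,6} D(Z)={1,3,4,5}: Y {1,2,3,4,5,6}->{1,2,3,4}; Z {1,3,4,5}->{3,4,5}
So after constraint 2: D(Z)={3,4,5}, size = 3

Answer: 3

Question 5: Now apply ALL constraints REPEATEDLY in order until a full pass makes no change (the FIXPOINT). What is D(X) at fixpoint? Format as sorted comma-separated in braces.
pass 0 (initial): D(X)={1,2,3,6}
pass 1: X {1,2,3,6}->{6}; Y {1,2,3,4,5,6}->{4}; Z {1,3,4,5}->{3}
pass 2: X {6}->{}; Y {4}->{}; Z {3}->{}
pass 3: no change
Fixpoint after 3 passes: D(X) = {}

Answer: {}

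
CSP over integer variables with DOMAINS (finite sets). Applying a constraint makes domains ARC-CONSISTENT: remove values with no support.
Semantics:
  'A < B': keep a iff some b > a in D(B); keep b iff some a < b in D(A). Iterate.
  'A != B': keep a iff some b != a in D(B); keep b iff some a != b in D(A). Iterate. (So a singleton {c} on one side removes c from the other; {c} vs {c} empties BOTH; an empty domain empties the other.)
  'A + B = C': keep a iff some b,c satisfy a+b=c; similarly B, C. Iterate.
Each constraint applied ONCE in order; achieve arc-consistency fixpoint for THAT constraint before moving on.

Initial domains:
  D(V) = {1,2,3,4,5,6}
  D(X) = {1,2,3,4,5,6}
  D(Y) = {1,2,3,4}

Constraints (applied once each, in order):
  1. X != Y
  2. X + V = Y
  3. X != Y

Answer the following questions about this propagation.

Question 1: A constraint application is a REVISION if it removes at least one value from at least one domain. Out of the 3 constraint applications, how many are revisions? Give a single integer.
Constraint 1 (X != Y) on D(X)={1,2,3,4,5,6} D(Y)={1,2,3,4}: no change => not a revision
Constraint 2 (X + V = Y) on D(X)={1,2,3,4,5,6} D(V)={1,2,3,4,5,6} D(Y)={1,2,3,4}: X {1,2,3,4,5,6}->{1,2,3}; V {1,2,3,4,5,6}->{1,2,3}; Y {1,2,3,4}->{2,3,4} => REVISION
Constraint 3 (X != Y) on D(X)={1,2,3} D(Y)={2,3,4}: no change => not a revision
Total revisions = 1

Answer: 1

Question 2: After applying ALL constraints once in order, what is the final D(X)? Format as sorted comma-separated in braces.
Answer: {1,2,3}

Derivation:
Constraint 1 (X != Y) on D(X)={1,2,3,4,5,6} D(Y)={1,2,3,4}: no change
Constraint 2 (X + V = Y) on D(X)={1,2,3,4,5,6} D(V)={1,2,3,4,5,6} D(Y)={1,2,3,4}: X {1,2,3,4,5,6}->{1,2,3}; V {1,2,3,4,5,6}->{1,2,3}; Y {1,2,3,4}->{2,3,4}
Constraint 3 (X != Y) on D(X)={1,2,3} D(Y)={2,3,4}: no change
So after all 3 constraints: D(X) = {1,2,3}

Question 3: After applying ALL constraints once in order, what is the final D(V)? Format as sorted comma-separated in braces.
Answer: {1,2,3}

Derivation:
Constraint 1 (X != Y) on D(X)={1,2,3,4,5,6} D(Y)={1,2,3,4}: no change
Constraint 2 (X + V = Y) on D(X)={1,2,3,4,5,6} D(V)={1,2,3,4,5,6} D(Y)={1,2,3,4}: X {1,2,3,4,5,6}->{1,2,3}; V {1,2,3,4,5,6}->{1,2,3}; Y {1,2,3,4}->{2,3,4}
Constraint 3 (X != Y) on D(X)={1,2,3} D(Y)={2,3,4}: no change
So after all 3 constraints: D(V) = {1,2,3}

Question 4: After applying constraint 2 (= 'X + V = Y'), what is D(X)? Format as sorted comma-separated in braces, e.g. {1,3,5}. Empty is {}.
Constraint 1 (X != Y) on D(X)={1,2,3,4,5,6} D(Y)={1,2,3,4}: no change
Constraint 2 (X + V = Y) on D(X)={1,2,3,4,5,6} D(V)={1,2,3,4,5,6} D(Y)={1,2,3,4}: X {1,2,3,4,5,6}->{1,2,3}; V {1,2,3,4,5,6}->{1,2,3}; Y {1,2,3,4}->{2,3,4}
So after constraint 2: D(X) = {1,2,3}

Answer: {1,2,3}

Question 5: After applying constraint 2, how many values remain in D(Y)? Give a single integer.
Constraint 1 (X != Y) on D(X)={1,2,3,4,5,6} D(Y)={1,2,3,4}: no change
Constraint 2 (X + V = Y) on D(X)={1,2,3,4,5,6} D(V)={1,2,3,4,5,6} D(Y)={1,2,3,4}: X {1,2,3,4,5,6}->{1,2,3}; V {1,2,3,4,5,6}->{1,2,3}; Y {1,2,3,4}->{2,3,4}
So after constraint 2: D(Y)={2,3,4}, size = 3

Answer: 3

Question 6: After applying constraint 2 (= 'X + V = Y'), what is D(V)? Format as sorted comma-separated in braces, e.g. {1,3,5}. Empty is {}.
Answer: {1,2,3}

Derivation:
Constraint 1 (X != Y) on D(X)={1,2,3,4,5,6} D(Y)={1,2,3,4}: no change
Constraint 2 (X + V = Y) on D(X)={1,2,3,4,5,6} D(V)={1,2,3,4,5,6} D(Y)={1,2,3,4}: X {1,2,3,4,5,6}->{1,2,3}; V {1,2,3,4,5,6}->{1,2,3}; Y {1,2,3,4}->{2,3,4}
So after constraint 2: D(V) = {1,2,3}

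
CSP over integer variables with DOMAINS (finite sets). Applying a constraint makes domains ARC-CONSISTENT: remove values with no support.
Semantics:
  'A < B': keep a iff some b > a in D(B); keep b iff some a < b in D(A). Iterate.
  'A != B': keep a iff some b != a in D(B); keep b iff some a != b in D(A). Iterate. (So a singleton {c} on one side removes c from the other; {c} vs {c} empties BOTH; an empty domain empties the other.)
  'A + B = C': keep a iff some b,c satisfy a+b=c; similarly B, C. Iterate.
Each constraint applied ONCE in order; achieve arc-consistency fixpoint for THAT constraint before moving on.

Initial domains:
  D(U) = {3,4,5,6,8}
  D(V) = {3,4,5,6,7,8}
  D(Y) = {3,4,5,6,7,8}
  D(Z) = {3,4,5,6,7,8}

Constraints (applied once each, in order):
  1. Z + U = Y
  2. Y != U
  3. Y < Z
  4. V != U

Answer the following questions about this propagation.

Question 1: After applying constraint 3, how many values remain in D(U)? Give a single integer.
Constraint 1 (Z + U = Y) on D(Z)={3,4,5,6,7,8} D(U)={3,4,5,6,8} D(Y)={3,4,5,6,7,8}: Z {3,4,5,6,7,8}->{3,4,5}; U {3,4,5,6,8}->{3,4,5}; Y {3,4,5,6,7,8}->{6,7,8}
Constraint 2 (Y != U) on D(Y)={6,7,8} D(U)={3,4,5}: no change
Constraint 3 (Y < Z) on D(Y)={6,7,8} D(Z)={3,4,5}: Y {6,7,8}->{}; Z {3,4,5}->{}
So after constraint 3: D(U)={3,4,5}, size = 3

Answer: 3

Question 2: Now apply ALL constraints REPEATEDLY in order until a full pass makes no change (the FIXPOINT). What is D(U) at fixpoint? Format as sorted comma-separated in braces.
pass 0 (initial): D(U)={3,4,5,6,8}
pass 1: U {3,4,5,6,8}->{3,4,5}; Y {3,4,5,6,7,8}->{}; Z {3,4,5,6,7,8}->{}
pass 2: U {3,4,5}->{}; V {3,4,5,6,7,8}->{}
pass 3: no change
Fixpoint after 3 passes: D(U) = {}

Answer: {}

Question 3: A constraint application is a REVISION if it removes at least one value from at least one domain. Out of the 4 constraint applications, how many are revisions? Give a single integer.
Constraint 1 (Z + U = Y) on D(Z)={3,4,5,6,7,8} D(U)={3,4,5,6,8} D(Y)={3,4,5,6,7,8}: Z {3,4,5,6,7,8}->{3,4,5}; U {3,4,5,6,8}->{3,4,5}; Y {3,4,5,6,7,8}->{6,7,8} => REVISION
Constraint 2 (Y != U) on D(Y)={6,7,8} D(U)={3,4,5}: no change => not a revision
Constraint 3 (Y < Z) on D(Y)={6,7,8} D(Z)={3,4,5}: Y {6,7,8}->{}; Z {3,4,5}->{} => REVISION
Constraint 4 (V != U) on D(V)={3,4,5,6,7,8} D(U)={3,4,5}: no change => not a revision
Total revisions = 2

Answer: 2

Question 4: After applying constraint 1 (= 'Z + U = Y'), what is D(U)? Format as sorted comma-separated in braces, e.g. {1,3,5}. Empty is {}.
Constraint 1 (Z + U = Y) on D(Z)={3,4,5,6,7,8} D(U)={3,4,5,6,8} D(Y)={3,4,5,6,7,8}: Z {3,4,5,6,7,8}->{3,4,5}; U {3,4,5,6,8}->{3,4,5}; Y {3,4,5,6,7,8}->{6,7,8}
So after constraint 1: D(U) = {3,4,5}

Answer: {3,4,5}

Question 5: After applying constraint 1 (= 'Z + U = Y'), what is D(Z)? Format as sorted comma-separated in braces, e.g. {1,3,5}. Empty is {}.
Constraint 1 (Z + U = Y) on D(Z)={3,4,5,6,7,8} D(U)={3,4,5,6,8} D(Y)={3,4,5,6,7,8}: Z {3,4,5,6,7,8}->{3,4,5}; U {3,4,5,6,8}->{3,4,5}; Y {3,4,5,6,7,8}->{6,7,8}
So after constraint 1: D(Z) = {3,4,5}

Answer: {3,4,5}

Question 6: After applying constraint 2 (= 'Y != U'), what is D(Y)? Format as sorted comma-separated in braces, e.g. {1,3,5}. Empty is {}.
Constraint 1 (Z + U = Y) on D(Z)={3,4,5,6,7,8} D(U)={3,4,5,6,8} D(Y)={3,4,5,6,7,8}: Z {3,4,5,6,7,8}->{3,4,5}; U {3,4,5,6,8}->{3,4,5}; Y {3,4,5,6,7,8}->{6,7,8}
Constraint 2 (Y != U) on D(Y)={6,7,8} D(U)={3,4,5}: no change
So after constraint 2: D(Y) = {6,7,8}

Answer: {6,7,8}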